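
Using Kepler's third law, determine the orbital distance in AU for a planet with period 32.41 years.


a = P^(2/3) = 32.41^(2/3) = 10.1653

10.1653 AU


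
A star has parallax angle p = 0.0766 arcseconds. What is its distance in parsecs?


d = 1/p = 1/0.0766 = 13.0548

13.0548 pc


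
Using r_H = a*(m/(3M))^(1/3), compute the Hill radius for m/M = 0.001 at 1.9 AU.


r_H = a * (m/3M)^(1/3) = 1.9 * (0.001/3)^(1/3) = 0.1317

0.1317 AU


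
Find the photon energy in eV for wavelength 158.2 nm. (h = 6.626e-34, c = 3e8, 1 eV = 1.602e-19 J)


E = hc/lambda = 6.626e-34 * 3e8 / 1.582e-07 = 1.257e-18 J = 7.8434 eV

7.8434 eV


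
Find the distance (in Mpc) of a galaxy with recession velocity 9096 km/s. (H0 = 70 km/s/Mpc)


d = v / H0 = 9096 / 70 = 129.9429

129.9429 Mpc


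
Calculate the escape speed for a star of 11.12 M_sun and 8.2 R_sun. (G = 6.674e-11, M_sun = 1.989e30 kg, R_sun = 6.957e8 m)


M = 11.12 * 1.989e30 kg = 2.211768e+31 kg; R = 8.2 * 6.957e8 m = 5.70474e+09 m. v_esc = sqrt(2GM/R) = sqrt(2 * 6.674e-11 * 2.211768e+31 / 5.70474e+09) = 719382.645

719382.645 m/s


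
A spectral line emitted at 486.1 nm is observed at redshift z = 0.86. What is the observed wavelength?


lam_obs = lam_emit * (1 + z) = 486.1 * (1 + 0.86) = 904.146

904.146 nm


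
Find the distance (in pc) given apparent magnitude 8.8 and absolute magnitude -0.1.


d = 10^((m - M + 5)/5) = 10^((8.8 - -0.1 + 5)/5) = 602.5596

602.5596 pc


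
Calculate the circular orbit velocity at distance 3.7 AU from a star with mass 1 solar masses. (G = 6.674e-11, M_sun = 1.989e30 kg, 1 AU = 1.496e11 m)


v = sqrt(GM/r) = sqrt(6.674e-11 * 1.989e+30 / 5.535e+11) = 15486.1633

15486.1633 m/s


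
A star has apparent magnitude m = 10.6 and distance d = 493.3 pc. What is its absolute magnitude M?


M = m - 5*log10(d) + 5 = 10.6 - 5*log10(493.3) + 5 = 2.1344

2.1344


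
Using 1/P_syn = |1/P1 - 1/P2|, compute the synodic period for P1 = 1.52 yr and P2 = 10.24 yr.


1/P_syn = |1/P1 - 1/P2| = |1/1.52 - 1/10.24| => P_syn = 1.785

1.785 years


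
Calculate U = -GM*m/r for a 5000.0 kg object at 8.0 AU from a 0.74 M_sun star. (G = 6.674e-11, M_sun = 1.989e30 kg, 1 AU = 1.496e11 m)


M = 0.74 * 1.989e30 kg = 1.47186e+30 kg; r = 8.0 AU * 1.496e11 m/AU = 1.1968e+12 m. U = -GM*m/r = -(6.674e-11 * 1.47186e+30 * 5000.0) / 1.1968e+12 = -4.104e+11

-4.104e+11 J


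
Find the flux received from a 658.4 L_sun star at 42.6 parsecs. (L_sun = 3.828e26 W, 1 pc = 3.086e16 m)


F = L / (4*pi*d^2) = 2.520e+29 / (4*pi*(1.315e+18)^2) = 1.160e-08

1.160e-08 W/m^2


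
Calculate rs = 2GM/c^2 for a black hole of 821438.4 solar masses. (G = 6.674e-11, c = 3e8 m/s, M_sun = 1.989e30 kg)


M = 821438.4 * 1.989e30 kg = 1.633840978e+36 kg. rs = 2GM/c^2 = 2 * 6.674e-11 * 1.633840978e+36 / (3e8)^2 = 2.423e+09

2.423e+09 m


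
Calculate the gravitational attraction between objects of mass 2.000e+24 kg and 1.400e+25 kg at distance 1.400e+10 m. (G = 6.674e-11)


F = G*m1*m2/r^2 = 6.674e-11 * 2.000e+24 * 1.400e+25 / (1.400e+10)^2 = 6.674e-11 * 2.800e+49 / 1.960e+20 = 9.534e+18

9.534e+18 N


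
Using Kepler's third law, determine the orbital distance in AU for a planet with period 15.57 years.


a = P^(2/3) = 15.57^(2/3) = 6.2353

6.2353 AU


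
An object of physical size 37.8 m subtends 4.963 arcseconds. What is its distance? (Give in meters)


D = size / theta_rad, theta_rad = 4.963 * pi/(180*3600) = 2.406e-05, D = 1.571e+06

1.571e+06 m


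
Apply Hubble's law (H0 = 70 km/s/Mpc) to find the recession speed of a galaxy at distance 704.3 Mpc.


v = H0 * d = 70 * 704.3 = 49301.0

49301.0 km/s


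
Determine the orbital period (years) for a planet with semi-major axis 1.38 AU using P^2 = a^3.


P = a^(3/2) = 1.38^1.5 = 1.6211

1.6211 years


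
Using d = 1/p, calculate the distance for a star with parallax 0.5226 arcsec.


d = 1/p = 1/0.5226 = 1.9135

1.9135 pc


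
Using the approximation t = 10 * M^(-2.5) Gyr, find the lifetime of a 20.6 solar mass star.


t = 10 * M^(-2.5) = 10 * 20.6^(-2.5) = 0.0052

0.0052 Gyr


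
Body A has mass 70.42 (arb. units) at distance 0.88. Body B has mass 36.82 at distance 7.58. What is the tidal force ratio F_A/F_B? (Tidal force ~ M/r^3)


Ratio = (M1/r1^3) / (M2/r2^3) = (70.42/0.88^3) / (36.82/7.58^3) = 1222.2832

1222.2832


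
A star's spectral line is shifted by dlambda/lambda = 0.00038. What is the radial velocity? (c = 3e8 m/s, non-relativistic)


v = (dlambda/lambda) * c = 0.00038 * 3e8 = 114000.0

114000.0 m/s


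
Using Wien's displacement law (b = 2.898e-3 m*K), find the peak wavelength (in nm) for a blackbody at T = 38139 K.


lam_max = b / T = 2.898e-3 / 38139 = 7.599e-08 m = 75.9852 nm

75.9852 nm


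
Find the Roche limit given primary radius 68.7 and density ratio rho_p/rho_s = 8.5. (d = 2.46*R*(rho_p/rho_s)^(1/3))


d_Roche = 2.46 * 68.7 * 8.5^(1/3) = 344.9039

344.9039


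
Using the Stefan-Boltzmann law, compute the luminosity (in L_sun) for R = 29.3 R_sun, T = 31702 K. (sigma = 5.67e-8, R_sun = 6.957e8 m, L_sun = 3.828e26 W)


R = 29.3 * 6.957e8 m = 2.038401e+10 m. L = 4*pi*R^2*sigma*T^4 = 4*pi*(2.038401e+10)^2 * 5.67e-8 * 31702^4 = 2.990327928e+32 W. L/L_sun = 2.990327928e+32 / 3.828e26 = 781172.3949

781172.3949 L_sun


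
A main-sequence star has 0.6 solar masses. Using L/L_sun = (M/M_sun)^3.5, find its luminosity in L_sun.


L/L_sun = (M/M_sun)^3.5 = 0.6^3.5 = 0.1673

0.1673 L_sun


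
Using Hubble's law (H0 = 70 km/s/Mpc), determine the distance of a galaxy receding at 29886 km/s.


d = v / H0 = 29886 / 70 = 426.9429

426.9429 Mpc


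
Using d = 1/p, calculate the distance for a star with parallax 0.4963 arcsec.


d = 1/p = 1/0.4963 = 2.0149

2.0149 pc


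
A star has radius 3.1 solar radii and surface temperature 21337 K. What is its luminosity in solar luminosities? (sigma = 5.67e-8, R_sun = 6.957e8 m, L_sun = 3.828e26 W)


R = 3.1 * 6.957e8 m = 2.15667e+09 m. L = 4*pi*R^2*sigma*T^4 = 4*pi*(2.15667e+09)^2 * 5.67e-8 * 21337^4 = 6.869003634e+29 W. L/L_sun = 6.869003634e+29 / 3.828e26 = 1794.4106

1794.4106 L_sun


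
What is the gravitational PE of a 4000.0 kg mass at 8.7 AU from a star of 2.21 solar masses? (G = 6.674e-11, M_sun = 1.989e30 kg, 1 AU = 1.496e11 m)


M = 2.21 * 1.989e30 kg = 4.39569e+30 kg; r = 8.7 AU * 1.496e11 m/AU = 1.30152e+12 m. U = -GM*m/r = -(6.674e-11 * 4.39569e+30 * 4000.0) / 1.30152e+12 = -9.016e+11

-9.016e+11 J


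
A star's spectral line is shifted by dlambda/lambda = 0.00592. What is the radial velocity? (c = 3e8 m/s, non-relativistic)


v = (dlambda/lambda) * c = 0.00592 * 3e8 = 1.776e+06

1.776e+06 m/s


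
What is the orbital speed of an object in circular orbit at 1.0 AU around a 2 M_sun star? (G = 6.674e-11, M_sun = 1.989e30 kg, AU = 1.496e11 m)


v = sqrt(GM/r) = sqrt(6.674e-11 * 3.978e+30 / 1.496e+11) = 42126.9186

42126.9186 m/s


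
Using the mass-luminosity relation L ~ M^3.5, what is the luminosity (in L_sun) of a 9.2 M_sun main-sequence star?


L/L_sun = (M/M_sun)^3.5 = 9.2^3.5 = 2361.8776

2361.8776 L_sun


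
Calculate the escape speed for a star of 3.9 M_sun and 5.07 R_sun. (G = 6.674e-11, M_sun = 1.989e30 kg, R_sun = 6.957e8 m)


M = 3.9 * 1.989e30 kg = 7.7571e+30 kg; R = 5.07 * 6.957e8 m = 3.527199e+09 m. v_esc = sqrt(2GM/R) = sqrt(2 * 6.674e-11 * 7.7571e+30 / 3.527199e+09) = 541804.7557

541804.7557 m/s


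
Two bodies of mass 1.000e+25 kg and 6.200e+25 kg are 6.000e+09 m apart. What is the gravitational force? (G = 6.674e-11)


F = G*m1*m2/r^2 = 6.674e-11 * 1.000e+25 * 6.200e+25 / (6.000e+09)^2 = 6.674e-11 * 6.200e+50 / 3.600e+19 = 1.149e+21

1.149e+21 N


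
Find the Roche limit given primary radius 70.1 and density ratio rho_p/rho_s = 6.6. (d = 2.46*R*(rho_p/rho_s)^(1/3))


d_Roche = 2.46 * 70.1 * 6.6^(1/3) = 323.4703

323.4703


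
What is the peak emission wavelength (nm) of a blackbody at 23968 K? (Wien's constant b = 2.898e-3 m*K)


lam_max = b / T = 2.898e-3 / 23968 = 1.209e-07 m = 120.9112 nm

120.9112 nm


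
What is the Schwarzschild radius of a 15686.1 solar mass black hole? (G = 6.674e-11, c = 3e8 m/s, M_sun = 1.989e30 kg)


M = 15686.1 * 1.989e30 kg = 3.11996529e+34 kg. rs = 2GM/c^2 = 2 * 6.674e-11 * 3.11996529e+34 / (3e8)^2 = 4.627e+07

4.627e+07 m


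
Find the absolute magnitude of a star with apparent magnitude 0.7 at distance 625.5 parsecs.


M = m - 5*log10(d) + 5 = 0.7 - 5*log10(625.5) + 5 = -8.2811

-8.2811


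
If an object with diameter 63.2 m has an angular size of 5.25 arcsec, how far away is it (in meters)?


D = size / theta_rad, theta_rad = 5.25 * pi/(180*3600) = 2.545e-05, D = 2.483e+06

2.483e+06 m


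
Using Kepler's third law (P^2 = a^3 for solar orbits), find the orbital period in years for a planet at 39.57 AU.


P = a^(3/2) = 39.57^1.5 = 248.9139

248.9139 years


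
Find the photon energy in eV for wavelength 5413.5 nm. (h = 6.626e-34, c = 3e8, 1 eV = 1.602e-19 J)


E = hc/lambda = 6.626e-34 * 3e8 / 5.413e-06 = 3.672e-20 J = 0.2292 eV

0.2292 eV


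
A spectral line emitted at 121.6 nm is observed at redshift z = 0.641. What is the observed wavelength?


lam_obs = lam_emit * (1 + z) = 121.6 * (1 + 0.641) = 199.5456

199.5456 nm


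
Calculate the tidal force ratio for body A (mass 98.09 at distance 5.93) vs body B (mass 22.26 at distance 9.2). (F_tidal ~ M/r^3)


Ratio = (M1/r1^3) / (M2/r2^3) = (98.09/5.93^3) / (22.26/9.2^3) = 16.455

16.455


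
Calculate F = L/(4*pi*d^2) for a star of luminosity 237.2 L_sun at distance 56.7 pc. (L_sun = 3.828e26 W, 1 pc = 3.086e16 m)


F = L / (4*pi*d^2) = 9.080e+28 / (4*pi*(1.750e+18)^2) = 2.360e-09

2.360e-09 W/m^2


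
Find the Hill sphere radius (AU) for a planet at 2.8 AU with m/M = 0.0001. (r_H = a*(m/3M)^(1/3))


r_H = a * (m/3M)^(1/3) = 2.8 * (0.0001/3)^(1/3) = 0.0901

0.0901 AU


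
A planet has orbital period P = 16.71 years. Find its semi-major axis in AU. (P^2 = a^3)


a = P^(2/3) = 16.71^(2/3) = 6.5361

6.5361 AU


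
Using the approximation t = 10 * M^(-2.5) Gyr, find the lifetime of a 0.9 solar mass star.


t = 10 * M^(-2.5) = 10 * 0.9^(-2.5) = 13.0135

13.0135 Gyr


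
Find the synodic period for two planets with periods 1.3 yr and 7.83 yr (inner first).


1/P_syn = |1/P1 - 1/P2| = |1/1.3 - 1/7.83| => P_syn = 1.5588

1.5588 years


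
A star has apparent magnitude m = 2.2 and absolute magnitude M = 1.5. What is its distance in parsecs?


d = 10^((m - M + 5)/5) = 10^((2.2 - 1.5 + 5)/5) = 13.8038

13.8038 pc


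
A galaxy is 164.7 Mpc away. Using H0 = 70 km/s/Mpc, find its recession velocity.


v = H0 * d = 70 * 164.7 = 11529.0

11529.0 km/s


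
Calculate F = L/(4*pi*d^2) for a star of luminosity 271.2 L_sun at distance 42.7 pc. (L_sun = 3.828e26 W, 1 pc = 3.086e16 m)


F = L / (4*pi*d^2) = 1.038e+29 / (4*pi*(1.318e+18)^2) = 4.758e-09

4.758e-09 W/m^2


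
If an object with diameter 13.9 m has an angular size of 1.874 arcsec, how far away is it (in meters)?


D = size / theta_rad, theta_rad = 1.874 * pi/(180*3600) = 9.085e-06, D = 1.530e+06

1.530e+06 m


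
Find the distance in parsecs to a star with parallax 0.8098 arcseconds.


d = 1/p = 1/0.8098 = 1.2349

1.2349 pc


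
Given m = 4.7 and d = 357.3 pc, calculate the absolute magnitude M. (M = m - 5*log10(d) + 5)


M = m - 5*log10(d) + 5 = 4.7 - 5*log10(357.3) + 5 = -3.0652

-3.0652


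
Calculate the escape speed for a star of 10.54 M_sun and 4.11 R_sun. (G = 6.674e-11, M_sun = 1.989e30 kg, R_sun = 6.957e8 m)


M = 10.54 * 1.989e30 kg = 2.096406e+31 kg; R = 4.11 * 6.957e8 m = 2.859327e+09 m. v_esc = sqrt(2GM/R) = sqrt(2 * 6.674e-11 * 2.096406e+31 / 2.859327e+09) = 989267.8229

989267.8229 m/s


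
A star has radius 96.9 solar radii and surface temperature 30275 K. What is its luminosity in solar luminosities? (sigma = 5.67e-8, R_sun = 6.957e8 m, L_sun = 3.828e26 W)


R = 96.9 * 6.957e8 m = 6.741333e+10 m. L = 4*pi*R^2*sigma*T^4 = 4*pi*(6.741333e+10)^2 * 5.67e-8 * 30275^4 = 2.720326868e+33 W. L/L_sun = 2.720326868e+33 / 3.828e26 = 7.106e+06

7.106e+06 L_sun


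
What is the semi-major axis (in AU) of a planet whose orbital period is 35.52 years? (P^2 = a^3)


a = P^(2/3) = 35.52^(2/3) = 10.8056

10.8056 AU


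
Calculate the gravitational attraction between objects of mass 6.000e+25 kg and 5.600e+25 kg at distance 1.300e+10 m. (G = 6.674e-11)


F = G*m1*m2/r^2 = 6.674e-11 * 6.000e+25 * 5.600e+25 / (1.300e+10)^2 = 6.674e-11 * 3.360e+51 / 1.690e+20 = 1.327e+21

1.327e+21 N


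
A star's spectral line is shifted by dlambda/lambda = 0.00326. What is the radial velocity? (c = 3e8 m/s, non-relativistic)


v = (dlambda/lambda) * c = 0.00326 * 3e8 = 978000.0

978000.0 m/s


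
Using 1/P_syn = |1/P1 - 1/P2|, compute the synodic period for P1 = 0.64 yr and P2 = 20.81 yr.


1/P_syn = |1/P1 - 1/P2| = |1/0.64 - 1/20.81| => P_syn = 0.6603

0.6603 years


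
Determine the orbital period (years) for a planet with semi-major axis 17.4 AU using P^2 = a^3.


P = a^(3/2) = 17.4^1.5 = 72.5812

72.5812 years


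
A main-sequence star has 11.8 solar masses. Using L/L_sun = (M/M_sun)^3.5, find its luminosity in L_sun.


L/L_sun = (M/M_sun)^3.5 = 11.8^3.5 = 5644.0003

5644.0003 L_sun


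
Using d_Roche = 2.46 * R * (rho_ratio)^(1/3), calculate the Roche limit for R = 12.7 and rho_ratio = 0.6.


d_Roche = 2.46 * 12.7 * 0.6^(1/3) = 26.3505

26.3505


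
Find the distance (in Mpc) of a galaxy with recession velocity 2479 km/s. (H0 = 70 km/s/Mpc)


d = v / H0 = 2479 / 70 = 35.4143

35.4143 Mpc


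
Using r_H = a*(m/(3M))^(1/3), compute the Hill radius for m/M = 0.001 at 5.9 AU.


r_H = a * (m/3M)^(1/3) = 5.9 * (0.001/3)^(1/3) = 0.4091

0.4091 AU


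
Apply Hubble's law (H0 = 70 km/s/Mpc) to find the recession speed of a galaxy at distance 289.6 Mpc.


v = H0 * d = 70 * 289.6 = 20272.0

20272.0 km/s


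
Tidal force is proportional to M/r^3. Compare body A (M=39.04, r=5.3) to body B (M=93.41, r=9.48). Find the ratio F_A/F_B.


Ratio = (M1/r1^3) / (M2/r2^3) = (39.04/5.3^3) / (93.41/9.48^3) = 2.3917

2.3917


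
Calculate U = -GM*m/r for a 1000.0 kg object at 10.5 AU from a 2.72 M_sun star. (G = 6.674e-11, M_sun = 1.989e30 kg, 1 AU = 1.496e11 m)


M = 2.72 * 1.989e30 kg = 5.41008e+30 kg; r = 10.5 AU * 1.496e11 m/AU = 1.5708e+12 m. U = -GM*m/r = -(6.674e-11 * 5.41008e+30 * 1000.0) / 1.5708e+12 = -2.299e+11

-2.299e+11 J


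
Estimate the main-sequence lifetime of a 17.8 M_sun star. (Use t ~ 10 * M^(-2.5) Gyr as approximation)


t = 10 * M^(-2.5) = 10 * 17.8^(-2.5) = 0.0075

0.0075 Gyr


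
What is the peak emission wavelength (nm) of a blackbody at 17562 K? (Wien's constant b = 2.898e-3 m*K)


lam_max = b / T = 2.898e-3 / 17562 = 1.650e-07 m = 165.0154 nm

165.0154 nm


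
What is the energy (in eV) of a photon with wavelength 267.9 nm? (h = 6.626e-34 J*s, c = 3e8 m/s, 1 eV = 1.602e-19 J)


E = hc/lambda = 6.626e-34 * 3e8 / 2.679e-07 = 7.420e-19 J = 4.6317 eV

4.6317 eV


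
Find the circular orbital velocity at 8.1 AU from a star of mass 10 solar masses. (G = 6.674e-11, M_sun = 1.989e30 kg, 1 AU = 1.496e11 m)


v = sqrt(GM/r) = sqrt(6.674e-11 * 1.989e+31 / 1.212e+12) = 33098.0331

33098.0331 m/s


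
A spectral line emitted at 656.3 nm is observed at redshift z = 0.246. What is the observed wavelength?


lam_obs = lam_emit * (1 + z) = 656.3 * (1 + 0.246) = 817.7498

817.7498 nm


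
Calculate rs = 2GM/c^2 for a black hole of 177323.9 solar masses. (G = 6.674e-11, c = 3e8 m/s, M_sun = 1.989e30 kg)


M = 177323.9 * 1.989e30 kg = 3.526972371e+35 kg. rs = 2GM/c^2 = 2 * 6.674e-11 * 3.526972371e+35 / (3e8)^2 = 5.231e+08

5.231e+08 m


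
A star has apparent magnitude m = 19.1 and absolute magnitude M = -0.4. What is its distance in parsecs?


d = 10^((m - M + 5)/5) = 10^((19.1 - -0.4 + 5)/5) = 79432.8235

79432.8235 pc


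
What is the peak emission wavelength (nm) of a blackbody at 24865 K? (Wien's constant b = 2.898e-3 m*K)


lam_max = b / T = 2.898e-3 / 24865 = 1.165e-07 m = 116.5494 nm

116.5494 nm


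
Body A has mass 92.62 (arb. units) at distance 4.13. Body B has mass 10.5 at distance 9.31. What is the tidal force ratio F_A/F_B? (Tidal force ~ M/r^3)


Ratio = (M1/r1^3) / (M2/r2^3) = (92.62/4.13^3) / (10.5/9.31^3) = 101.0449

101.0449


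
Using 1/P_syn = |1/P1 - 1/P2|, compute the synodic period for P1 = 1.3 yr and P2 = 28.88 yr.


1/P_syn = |1/P1 - 1/P2| = |1/1.3 - 1/28.88| => P_syn = 1.3613

1.3613 years


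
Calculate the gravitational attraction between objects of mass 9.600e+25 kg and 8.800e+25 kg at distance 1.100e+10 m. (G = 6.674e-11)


F = G*m1*m2/r^2 = 6.674e-11 * 9.600e+25 * 8.800e+25 / (1.100e+10)^2 = 6.674e-11 * 8.448e+51 / 1.210e+20 = 4.660e+21

4.660e+21 N


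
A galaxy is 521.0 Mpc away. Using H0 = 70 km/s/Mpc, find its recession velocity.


v = H0 * d = 70 * 521.0 = 36470.0

36470.0 km/s


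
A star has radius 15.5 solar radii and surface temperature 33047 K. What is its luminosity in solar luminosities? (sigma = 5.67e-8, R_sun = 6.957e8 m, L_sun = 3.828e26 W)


R = 15.5 * 6.957e8 m = 1.078335e+10 m. L = 4*pi*R^2*sigma*T^4 = 4*pi*(1.078335e+10)^2 * 5.67e-8 * 33047^4 = 9.881627708e+31 W. L/L_sun = 9.881627708e+31 / 3.828e26 = 258140.7447

258140.7447 L_sun


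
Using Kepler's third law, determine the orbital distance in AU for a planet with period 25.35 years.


a = P^(2/3) = 25.35^(2/3) = 8.6295

8.6295 AU


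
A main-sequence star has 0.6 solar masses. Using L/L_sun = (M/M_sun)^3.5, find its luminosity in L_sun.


L/L_sun = (M/M_sun)^3.5 = 0.6^3.5 = 0.1673

0.1673 L_sun


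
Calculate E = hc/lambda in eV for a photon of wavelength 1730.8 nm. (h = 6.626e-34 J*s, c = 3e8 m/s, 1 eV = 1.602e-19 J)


E = hc/lambda = 6.626e-34 * 3e8 / 1.731e-06 = 1.148e-19 J = 0.7169 eV

0.7169 eV


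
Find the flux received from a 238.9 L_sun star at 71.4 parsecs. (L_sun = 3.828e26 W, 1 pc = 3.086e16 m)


F = L / (4*pi*d^2) = 9.145e+28 / (4*pi*(2.203e+18)^2) = 1.499e-09

1.499e-09 W/m^2


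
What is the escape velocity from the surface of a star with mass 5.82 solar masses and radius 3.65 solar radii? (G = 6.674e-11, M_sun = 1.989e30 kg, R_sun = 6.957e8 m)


M = 5.82 * 1.989e30 kg = 1.157598e+31 kg; R = 3.65 * 6.957e8 m = 2.539305e+09 m. v_esc = sqrt(2GM/R) = sqrt(2 * 6.674e-11 * 1.157598e+31 / 2.539305e+09) = 780062.7666

780062.7666 m/s


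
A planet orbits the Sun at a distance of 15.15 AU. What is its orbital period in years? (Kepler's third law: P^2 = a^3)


P = a^(3/2) = 15.15^1.5 = 58.9683

58.9683 years


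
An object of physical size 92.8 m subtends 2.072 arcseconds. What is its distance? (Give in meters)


D = size / theta_rad, theta_rad = 2.072 * pi/(180*3600) = 1.005e-05, D = 9.238e+06

9.238e+06 m


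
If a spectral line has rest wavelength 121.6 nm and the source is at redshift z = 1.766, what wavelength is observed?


lam_obs = lam_emit * (1 + z) = 121.6 * (1 + 1.766) = 336.3456

336.3456 nm


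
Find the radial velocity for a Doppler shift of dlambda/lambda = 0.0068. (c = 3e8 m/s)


v = (dlambda/lambda) * c = 0.0068 * 3e8 = 2.040e+06

2.040e+06 m/s


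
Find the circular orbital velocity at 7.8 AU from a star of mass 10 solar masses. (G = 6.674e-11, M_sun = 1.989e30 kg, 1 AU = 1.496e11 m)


v = sqrt(GM/r) = sqrt(6.674e-11 * 1.989e+31 / 1.167e+12) = 33728.5285

33728.5285 m/s


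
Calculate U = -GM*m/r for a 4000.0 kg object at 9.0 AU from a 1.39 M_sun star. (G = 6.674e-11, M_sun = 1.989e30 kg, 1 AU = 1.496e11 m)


M = 1.39 * 1.989e30 kg = 2.76471e+30 kg; r = 9.0 AU * 1.496e11 m/AU = 1.3464e+12 m. U = -GM*m/r = -(6.674e-11 * 2.76471e+30 * 4000.0) / 1.3464e+12 = -5.482e+11

-5.482e+11 J


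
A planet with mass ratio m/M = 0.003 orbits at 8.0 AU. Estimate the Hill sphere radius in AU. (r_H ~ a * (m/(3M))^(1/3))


r_H = a * (m/3M)^(1/3) = 8.0 * (0.003/3)^(1/3) = 0.8

0.8 AU


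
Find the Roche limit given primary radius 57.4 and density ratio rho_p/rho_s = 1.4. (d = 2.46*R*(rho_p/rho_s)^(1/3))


d_Roche = 2.46 * 57.4 * 1.4^(1/3) = 157.9634

157.9634


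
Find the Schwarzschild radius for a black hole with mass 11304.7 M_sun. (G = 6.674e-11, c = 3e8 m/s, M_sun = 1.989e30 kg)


M = 11304.7 * 1.989e30 kg = 2.24850483e+34 kg. rs = 2GM/c^2 = 2 * 6.674e-11 * 2.24850483e+34 / (3e8)^2 = 3.335e+07

3.335e+07 m


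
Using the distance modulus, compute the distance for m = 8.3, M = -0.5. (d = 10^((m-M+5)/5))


d = 10^((m - M + 5)/5) = 10^((8.3 - -0.5 + 5)/5) = 575.4399

575.4399 pc


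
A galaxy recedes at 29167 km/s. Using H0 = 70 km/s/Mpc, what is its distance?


d = v / H0 = 29167 / 70 = 416.6714

416.6714 Mpc


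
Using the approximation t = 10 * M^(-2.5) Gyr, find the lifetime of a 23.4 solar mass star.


t = 10 * M^(-2.5) = 10 * 23.4^(-2.5) = 0.0038

0.0038 Gyr


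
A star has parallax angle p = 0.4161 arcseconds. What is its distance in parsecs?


d = 1/p = 1/0.4161 = 2.4033

2.4033 pc


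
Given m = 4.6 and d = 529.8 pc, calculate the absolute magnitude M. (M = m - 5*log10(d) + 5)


M = m - 5*log10(d) + 5 = 4.6 - 5*log10(529.8) + 5 = -4.0206

-4.0206


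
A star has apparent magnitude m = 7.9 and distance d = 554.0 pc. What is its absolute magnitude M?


M = m - 5*log10(d) + 5 = 7.9 - 5*log10(554.0) + 5 = -0.8175

-0.8175


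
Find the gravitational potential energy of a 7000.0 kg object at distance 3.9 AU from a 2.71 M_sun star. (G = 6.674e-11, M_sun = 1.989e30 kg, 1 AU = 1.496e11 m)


M = 2.71 * 1.989e30 kg = 5.39019e+30 kg; r = 3.9 AU * 1.496e11 m/AU = 5.8344e+11 m. U = -GM*m/r = -(6.674e-11 * 5.39019e+30 * 7000.0) / 5.8344e+11 = -4.316e+12

-4.316e+12 J


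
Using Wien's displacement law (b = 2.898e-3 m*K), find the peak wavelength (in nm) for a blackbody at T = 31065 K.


lam_max = b / T = 2.898e-3 / 31065 = 9.329e-08 m = 93.2883 nm

93.2883 nm


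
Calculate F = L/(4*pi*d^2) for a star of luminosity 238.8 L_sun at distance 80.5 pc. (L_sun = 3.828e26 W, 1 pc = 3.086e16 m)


F = L / (4*pi*d^2) = 9.141e+28 / (4*pi*(2.484e+18)^2) = 1.179e-09

1.179e-09 W/m^2


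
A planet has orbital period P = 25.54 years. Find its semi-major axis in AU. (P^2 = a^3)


a = P^(2/3) = 25.54^(2/3) = 8.6726

8.6726 AU


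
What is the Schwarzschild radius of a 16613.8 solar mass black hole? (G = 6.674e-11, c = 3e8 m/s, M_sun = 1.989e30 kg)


M = 16613.8 * 1.989e30 kg = 3.30448482e+34 kg. rs = 2GM/c^2 = 2 * 6.674e-11 * 3.30448482e+34 / (3e8)^2 = 4.901e+07

4.901e+07 m


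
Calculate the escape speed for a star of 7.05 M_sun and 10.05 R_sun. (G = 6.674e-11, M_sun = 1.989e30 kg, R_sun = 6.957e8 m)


M = 7.05 * 1.989e30 kg = 1.402245e+31 kg; R = 10.05 * 6.957e8 m = 6.991785e+09 m. v_esc = sqrt(2GM/R) = sqrt(2 * 6.674e-11 * 1.402245e+31 / 6.991785e+09) = 517399.5141

517399.5141 m/s


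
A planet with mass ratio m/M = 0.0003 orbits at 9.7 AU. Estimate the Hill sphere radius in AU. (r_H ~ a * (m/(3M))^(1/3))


r_H = a * (m/3M)^(1/3) = 9.7 * (0.0003/3)^(1/3) = 0.4502

0.4502 AU


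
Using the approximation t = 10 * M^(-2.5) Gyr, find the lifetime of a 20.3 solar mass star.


t = 10 * M^(-2.5) = 10 * 20.3^(-2.5) = 0.0054

0.0054 Gyr


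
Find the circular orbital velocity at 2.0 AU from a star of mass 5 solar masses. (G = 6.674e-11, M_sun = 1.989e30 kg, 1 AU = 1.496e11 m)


v = sqrt(GM/r) = sqrt(6.674e-11 * 9.945e+30 / 2.992e+11) = 47099.3269

47099.3269 m/s


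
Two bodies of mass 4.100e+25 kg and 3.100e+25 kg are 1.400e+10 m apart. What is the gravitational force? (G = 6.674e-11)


F = G*m1*m2/r^2 = 6.674e-11 * 4.100e+25 * 3.100e+25 / (1.400e+10)^2 = 6.674e-11 * 1.271e+51 / 1.960e+20 = 4.328e+20

4.328e+20 N


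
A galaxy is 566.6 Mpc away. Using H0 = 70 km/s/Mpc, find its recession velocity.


v = H0 * d = 70 * 566.6 = 39662.0

39662.0 km/s


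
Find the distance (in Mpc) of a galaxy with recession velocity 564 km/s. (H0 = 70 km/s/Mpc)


d = v / H0 = 564 / 70 = 8.0571

8.0571 Mpc


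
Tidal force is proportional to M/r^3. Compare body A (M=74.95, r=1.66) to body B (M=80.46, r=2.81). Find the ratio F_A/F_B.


Ratio = (M1/r1^3) / (M2/r2^3) = (74.95/1.66^3) / (80.46/2.81^3) = 4.5184

4.5184


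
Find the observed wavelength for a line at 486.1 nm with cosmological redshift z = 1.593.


lam_obs = lam_emit * (1 + z) = 486.1 * (1 + 1.593) = 1260.4573

1260.4573 nm


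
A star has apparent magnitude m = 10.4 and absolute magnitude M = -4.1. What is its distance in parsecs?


d = 10^((m - M + 5)/5) = 10^((10.4 - -4.1 + 5)/5) = 7943.2823

7943.2823 pc


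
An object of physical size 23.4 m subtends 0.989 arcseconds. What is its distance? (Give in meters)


D = size / theta_rad, theta_rad = 0.989 * pi/(180*3600) = 4.795e-06, D = 4.880e+06

4.880e+06 m


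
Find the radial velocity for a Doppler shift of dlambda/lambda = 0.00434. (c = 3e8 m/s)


v = (dlambda/lambda) * c = 0.00434 * 3e8 = 1.302e+06

1.302e+06 m/s


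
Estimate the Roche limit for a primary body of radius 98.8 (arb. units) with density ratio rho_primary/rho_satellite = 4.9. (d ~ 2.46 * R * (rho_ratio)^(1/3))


d_Roche = 2.46 * 98.8 * 4.9^(1/3) = 412.8168

412.8168


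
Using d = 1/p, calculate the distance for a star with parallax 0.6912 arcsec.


d = 1/p = 1/0.6912 = 1.4468

1.4468 pc


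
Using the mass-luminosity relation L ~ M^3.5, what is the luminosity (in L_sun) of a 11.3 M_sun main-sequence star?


L/L_sun = (M/M_sun)^3.5 = 11.3^3.5 = 4850.3665

4850.3665 L_sun


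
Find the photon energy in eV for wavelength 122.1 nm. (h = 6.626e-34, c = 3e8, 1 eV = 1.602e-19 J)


E = hc/lambda = 6.626e-34 * 3e8 / 1.221e-07 = 1.628e-18 J = 10.1624 eV

10.1624 eV


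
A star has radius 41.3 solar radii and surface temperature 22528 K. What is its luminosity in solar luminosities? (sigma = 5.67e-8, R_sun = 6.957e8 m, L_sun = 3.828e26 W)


R = 41.3 * 6.957e8 m = 2.873241e+10 m. L = 4*pi*R^2*sigma*T^4 = 4*pi*(2.873241e+10)^2 * 5.67e-8 * 22528^4 = 1.515052153e+32 W. L/L_sun = 1.515052153e+32 / 3.828e26 = 395781.649

395781.649 L_sun


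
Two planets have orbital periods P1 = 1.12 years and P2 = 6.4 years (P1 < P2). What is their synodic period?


1/P_syn = |1/P1 - 1/P2| = |1/1.12 - 1/6.4| => P_syn = 1.3576

1.3576 years


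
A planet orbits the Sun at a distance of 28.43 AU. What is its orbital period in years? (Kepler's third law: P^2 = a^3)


P = a^(3/2) = 28.43^1.5 = 151.5882

151.5882 years


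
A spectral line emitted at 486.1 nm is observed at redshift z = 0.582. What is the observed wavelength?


lam_obs = lam_emit * (1 + z) = 486.1 * (1 + 0.582) = 769.0102

769.0102 nm


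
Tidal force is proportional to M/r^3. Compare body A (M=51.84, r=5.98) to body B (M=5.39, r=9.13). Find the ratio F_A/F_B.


Ratio = (M1/r1^3) / (M2/r2^3) = (51.84/5.98^3) / (5.39/9.13^3) = 34.2283

34.2283


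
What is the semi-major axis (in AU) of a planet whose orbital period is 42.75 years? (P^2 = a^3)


a = P^(2/3) = 42.75^(2/3) = 12.2262

12.2262 AU


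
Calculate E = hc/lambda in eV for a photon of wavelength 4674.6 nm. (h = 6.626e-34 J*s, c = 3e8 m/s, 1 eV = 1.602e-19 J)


E = hc/lambda = 6.626e-34 * 3e8 / 4.675e-06 = 4.252e-20 J = 0.2654 eV

0.2654 eV


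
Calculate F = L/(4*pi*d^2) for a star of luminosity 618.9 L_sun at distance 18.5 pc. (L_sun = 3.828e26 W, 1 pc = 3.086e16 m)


F = L / (4*pi*d^2) = 2.369e+29 / (4*pi*(5.709e+17)^2) = 5.784e-08

5.784e-08 W/m^2


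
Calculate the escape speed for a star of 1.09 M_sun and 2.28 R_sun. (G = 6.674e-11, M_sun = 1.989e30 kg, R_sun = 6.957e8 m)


M = 1.09 * 1.989e30 kg = 2.16801e+30 kg; R = 2.28 * 6.957e8 m = 1.586196e+09 m. v_esc = sqrt(2GM/R) = sqrt(2 * 6.674e-11 * 2.16801e+30 / 1.586196e+09) = 427130.2347

427130.2347 m/s


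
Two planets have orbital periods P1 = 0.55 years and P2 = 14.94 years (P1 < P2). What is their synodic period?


1/P_syn = |1/P1 - 1/P2| = |1/0.55 - 1/14.94| => P_syn = 0.571

0.571 years


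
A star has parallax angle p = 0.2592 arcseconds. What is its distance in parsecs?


d = 1/p = 1/0.2592 = 3.858

3.858 pc


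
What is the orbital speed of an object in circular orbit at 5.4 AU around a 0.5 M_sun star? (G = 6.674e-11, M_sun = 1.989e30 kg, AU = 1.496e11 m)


v = sqrt(GM/r) = sqrt(6.674e-11 * 9.945e+29 / 8.078e+11) = 9064.2697

9064.2697 m/s


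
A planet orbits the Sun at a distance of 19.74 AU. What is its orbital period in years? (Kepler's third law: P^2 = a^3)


P = a^(3/2) = 19.74^1.5 = 87.7043

87.7043 years


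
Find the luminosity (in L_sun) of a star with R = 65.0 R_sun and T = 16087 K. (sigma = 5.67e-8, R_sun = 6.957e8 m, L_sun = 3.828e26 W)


R = 65.0 * 6.957e8 m = 4.52205e+10 m. L = 4*pi*R^2*sigma*T^4 = 4*pi*(4.52205e+10)^2 * 5.67e-8 * 16087^4 = 9.758069123e+31 W. L/L_sun = 9.758069123e+31 / 3.828e26 = 254912.9865

254912.9865 L_sun


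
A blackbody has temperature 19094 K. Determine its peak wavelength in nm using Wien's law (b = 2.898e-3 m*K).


lam_max = b / T = 2.898e-3 / 19094 = 1.518e-07 m = 151.7754 nm

151.7754 nm


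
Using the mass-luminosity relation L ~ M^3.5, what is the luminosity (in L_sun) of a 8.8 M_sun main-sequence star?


L/L_sun = (M/M_sun)^3.5 = 8.8^3.5 = 2021.5726

2021.5726 L_sun


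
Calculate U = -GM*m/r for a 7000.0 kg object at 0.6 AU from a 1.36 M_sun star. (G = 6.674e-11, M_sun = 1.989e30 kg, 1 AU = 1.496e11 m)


M = 1.36 * 1.989e30 kg = 2.70504e+30 kg; r = 0.6 AU * 1.496e11 m/AU = 8.976e+10 m. U = -GM*m/r = -(6.674e-11 * 2.70504e+30 * 7000.0) / 8.976e+10 = -1.408e+13

-1.408e+13 J


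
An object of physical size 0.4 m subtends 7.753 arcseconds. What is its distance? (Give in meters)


D = size / theta_rad, theta_rad = 7.753 * pi/(180*3600) = 3.759e-05, D = 10641.8061

10641.8061 m


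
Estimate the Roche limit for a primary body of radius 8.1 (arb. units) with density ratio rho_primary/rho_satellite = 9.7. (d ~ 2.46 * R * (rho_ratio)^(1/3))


d_Roche = 2.46 * 8.1 * 9.7^(1/3) = 42.4956

42.4956


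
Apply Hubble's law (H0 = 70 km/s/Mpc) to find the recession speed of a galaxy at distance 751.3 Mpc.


v = H0 * d = 70 * 751.3 = 52591.0

52591.0 km/s


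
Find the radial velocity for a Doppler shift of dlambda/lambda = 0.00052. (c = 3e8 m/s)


v = (dlambda/lambda) * c = 0.00052 * 3e8 = 156000.0

156000.0 m/s


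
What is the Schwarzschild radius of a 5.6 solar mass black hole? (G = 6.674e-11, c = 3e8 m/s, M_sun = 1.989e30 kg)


M = 5.6 * 1.989e30 kg = 1.11384e+31 kg. rs = 2GM/c^2 = 2 * 6.674e-11 * 1.11384e+31 / (3e8)^2 = 16519.4848

16519.4848 m


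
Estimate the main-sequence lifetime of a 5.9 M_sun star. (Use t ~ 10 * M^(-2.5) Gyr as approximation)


t = 10 * M^(-2.5) = 10 * 5.9^(-2.5) = 0.1183

0.1183 Gyr


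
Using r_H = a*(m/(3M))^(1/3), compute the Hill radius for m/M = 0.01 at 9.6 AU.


r_H = a * (m/3M)^(1/3) = 9.6 * (0.01/3)^(1/3) = 1.434

1.434 AU


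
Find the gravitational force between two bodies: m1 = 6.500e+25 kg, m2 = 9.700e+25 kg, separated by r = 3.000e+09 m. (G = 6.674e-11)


F = G*m1*m2/r^2 = 6.674e-11 * 6.500e+25 * 9.700e+25 / (3.000e+09)^2 = 6.674e-11 * 6.305e+51 / 9.000e+18 = 4.676e+22

4.676e+22 N


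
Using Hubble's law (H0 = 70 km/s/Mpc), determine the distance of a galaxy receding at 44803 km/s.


d = v / H0 = 44803 / 70 = 640.0429

640.0429 Mpc


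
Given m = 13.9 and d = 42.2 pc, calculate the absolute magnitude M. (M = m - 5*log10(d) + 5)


M = m - 5*log10(d) + 5 = 13.9 - 5*log10(42.2) + 5 = 10.7734

10.7734


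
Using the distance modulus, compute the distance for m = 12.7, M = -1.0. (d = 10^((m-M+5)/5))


d = 10^((m - M + 5)/5) = 10^((12.7 - -1.0 + 5)/5) = 5495.4087

5495.4087 pc


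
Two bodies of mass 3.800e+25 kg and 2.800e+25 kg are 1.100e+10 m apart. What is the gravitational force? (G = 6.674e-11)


F = G*m1*m2/r^2 = 6.674e-11 * 3.800e+25 * 2.800e+25 / (1.100e+10)^2 = 6.674e-11 * 1.064e+51 / 1.210e+20 = 5.869e+20

5.869e+20 N


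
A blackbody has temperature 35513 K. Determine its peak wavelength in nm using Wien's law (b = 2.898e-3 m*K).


lam_max = b / T = 2.898e-3 / 35513 = 8.160e-08 m = 81.6039 nm

81.6039 nm


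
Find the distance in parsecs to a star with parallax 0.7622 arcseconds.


d = 1/p = 1/0.7622 = 1.312

1.312 pc


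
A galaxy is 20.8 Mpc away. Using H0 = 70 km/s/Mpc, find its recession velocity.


v = H0 * d = 70 * 20.8 = 1456.0

1456.0 km/s


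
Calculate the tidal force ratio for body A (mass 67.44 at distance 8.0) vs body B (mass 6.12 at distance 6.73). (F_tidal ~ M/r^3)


Ratio = (M1/r1^3) / (M2/r2^3) = (67.44/8.0^3) / (6.12/6.73^3) = 6.5606

6.5606


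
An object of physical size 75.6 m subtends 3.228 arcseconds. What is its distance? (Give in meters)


D = size / theta_rad, theta_rad = 3.228 * pi/(180*3600) = 1.565e-05, D = 4.831e+06

4.831e+06 m


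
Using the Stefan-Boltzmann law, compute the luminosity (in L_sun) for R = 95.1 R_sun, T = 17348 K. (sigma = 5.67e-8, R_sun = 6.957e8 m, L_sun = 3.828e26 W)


R = 95.1 * 6.957e8 m = 6.616107e+10 m. L = 4*pi*R^2*sigma*T^4 = 4*pi*(6.616107e+10)^2 * 5.67e-8 * 17348^4 = 2.824851468e+32 W. L/L_sun = 2.824851468e+32 / 3.828e26 = 737944.4797

737944.4797 L_sun


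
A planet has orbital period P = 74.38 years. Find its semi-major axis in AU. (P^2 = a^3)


a = P^(2/3) = 74.38^(2/3) = 17.6863

17.6863 AU


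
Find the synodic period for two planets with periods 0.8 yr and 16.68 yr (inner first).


1/P_syn = |1/P1 - 1/P2| = |1/0.8 - 1/16.68| => P_syn = 0.8403

0.8403 years


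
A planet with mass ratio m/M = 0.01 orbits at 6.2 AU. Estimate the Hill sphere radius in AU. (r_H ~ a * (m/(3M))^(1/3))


r_H = a * (m/3M)^(1/3) = 6.2 * (0.01/3)^(1/3) = 0.9262

0.9262 AU


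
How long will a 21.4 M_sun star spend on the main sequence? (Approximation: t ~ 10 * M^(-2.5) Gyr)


t = 10 * M^(-2.5) = 10 * 21.4^(-2.5) = 0.0047

0.0047 Gyr


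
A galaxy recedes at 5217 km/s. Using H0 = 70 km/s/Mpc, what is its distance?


d = v / H0 = 5217 / 70 = 74.5286

74.5286 Mpc


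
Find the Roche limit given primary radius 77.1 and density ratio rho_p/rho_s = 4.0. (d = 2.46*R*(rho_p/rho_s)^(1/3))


d_Roche = 2.46 * 77.1 * 4.0^(1/3) = 301.076

301.076


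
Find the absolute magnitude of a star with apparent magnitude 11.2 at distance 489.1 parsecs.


M = m - 5*log10(d) + 5 = 11.2 - 5*log10(489.1) + 5 = 2.753

2.753


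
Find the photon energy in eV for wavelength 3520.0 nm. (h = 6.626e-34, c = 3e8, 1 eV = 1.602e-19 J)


E = hc/lambda = 6.626e-34 * 3e8 / 3.520e-06 = 5.647e-20 J = 0.3525 eV

0.3525 eV


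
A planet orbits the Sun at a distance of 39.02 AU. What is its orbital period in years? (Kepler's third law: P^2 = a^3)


P = a^(3/2) = 39.02^1.5 = 243.7423

243.7423 years


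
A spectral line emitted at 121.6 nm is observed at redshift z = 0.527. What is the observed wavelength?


lam_obs = lam_emit * (1 + z) = 121.6 * (1 + 0.527) = 185.6832

185.6832 nm


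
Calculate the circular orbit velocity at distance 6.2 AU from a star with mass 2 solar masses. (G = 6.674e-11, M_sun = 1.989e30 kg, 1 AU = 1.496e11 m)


v = sqrt(GM/r) = sqrt(6.674e-11 * 3.978e+30 / 9.275e+11) = 16918.5777

16918.5777 m/s


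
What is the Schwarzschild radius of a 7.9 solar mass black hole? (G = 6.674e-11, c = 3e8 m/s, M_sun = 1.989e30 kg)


M = 7.9 * 1.989e30 kg = 1.57131e+31 kg. rs = 2GM/c^2 = 2 * 6.674e-11 * 1.57131e+31 / (3e8)^2 = 23304.2732

23304.2732 m


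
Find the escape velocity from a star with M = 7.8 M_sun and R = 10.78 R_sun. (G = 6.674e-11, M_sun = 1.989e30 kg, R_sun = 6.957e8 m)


M = 7.8 * 1.989e30 kg = 1.55142e+31 kg; R = 10.78 * 6.957e8 m = 7.499646e+09 m. v_esc = sqrt(2GM/R) = sqrt(2 * 6.674e-11 * 1.55142e+31 / 7.499646e+09) = 525475.4246

525475.4246 m/s


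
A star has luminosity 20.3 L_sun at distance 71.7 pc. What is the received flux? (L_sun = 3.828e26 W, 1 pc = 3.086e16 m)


F = L / (4*pi*d^2) = 7.771e+27 / (4*pi*(2.213e+18)^2) = 1.263e-10

1.263e-10 W/m^2


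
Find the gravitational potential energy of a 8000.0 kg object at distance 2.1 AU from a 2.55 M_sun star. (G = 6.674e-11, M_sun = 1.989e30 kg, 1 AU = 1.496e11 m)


M = 2.55 * 1.989e30 kg = 5.07195e+30 kg; r = 2.1 AU * 1.496e11 m/AU = 3.1416e+11 m. U = -GM*m/r = -(6.674e-11 * 5.07195e+30 * 8000.0) / 3.1416e+11 = -8.620e+12

-8.620e+12 J


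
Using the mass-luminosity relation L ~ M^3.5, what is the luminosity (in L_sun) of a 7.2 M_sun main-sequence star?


L/L_sun = (M/M_sun)^3.5 = 7.2^3.5 = 1001.5295

1001.5295 L_sun


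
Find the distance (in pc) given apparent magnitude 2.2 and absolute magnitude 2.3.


d = 10^((m - M + 5)/5) = 10^((2.2 - 2.3 + 5)/5) = 9.5499

9.5499 pc


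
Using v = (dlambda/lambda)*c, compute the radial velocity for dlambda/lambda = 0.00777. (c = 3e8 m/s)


v = (dlambda/lambda) * c = 0.00777 * 3e8 = 2.331e+06

2.331e+06 m/s


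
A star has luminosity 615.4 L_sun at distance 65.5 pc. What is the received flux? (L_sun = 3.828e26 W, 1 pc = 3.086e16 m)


F = L / (4*pi*d^2) = 2.356e+29 / (4*pi*(2.021e+18)^2) = 4.588e-09

4.588e-09 W/m^2


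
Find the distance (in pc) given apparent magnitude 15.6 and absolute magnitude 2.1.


d = 10^((m - M + 5)/5) = 10^((15.6 - 2.1 + 5)/5) = 5011.8723

5011.8723 pc


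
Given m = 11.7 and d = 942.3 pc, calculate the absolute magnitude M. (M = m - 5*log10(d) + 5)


M = m - 5*log10(d) + 5 = 11.7 - 5*log10(942.3) + 5 = 1.8291

1.8291


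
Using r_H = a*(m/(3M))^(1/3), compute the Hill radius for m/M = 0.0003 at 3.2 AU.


r_H = a * (m/3M)^(1/3) = 3.2 * (0.0003/3)^(1/3) = 0.1485

0.1485 AU


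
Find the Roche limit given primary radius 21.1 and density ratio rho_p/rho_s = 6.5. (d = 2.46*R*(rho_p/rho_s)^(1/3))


d_Roche = 2.46 * 21.1 * 6.5^(1/3) = 96.8699

96.8699


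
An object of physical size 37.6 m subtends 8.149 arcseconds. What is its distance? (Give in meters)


D = size / theta_rad, theta_rad = 8.149 * pi/(180*3600) = 3.951e-05, D = 951718.8262

951718.8262 m


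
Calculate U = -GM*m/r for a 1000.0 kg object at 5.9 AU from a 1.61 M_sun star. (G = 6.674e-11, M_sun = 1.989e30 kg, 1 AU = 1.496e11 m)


M = 1.61 * 1.989e30 kg = 3.20229e+30 kg; r = 5.9 AU * 1.496e11 m/AU = 8.8264e+11 m. U = -GM*m/r = -(6.674e-11 * 3.20229e+30 * 1000.0) / 8.8264e+11 = -2.421e+11

-2.421e+11 J


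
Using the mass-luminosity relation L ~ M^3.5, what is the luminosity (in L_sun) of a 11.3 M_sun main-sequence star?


L/L_sun = (M/M_sun)^3.5 = 11.3^3.5 = 4850.3665

4850.3665 L_sun


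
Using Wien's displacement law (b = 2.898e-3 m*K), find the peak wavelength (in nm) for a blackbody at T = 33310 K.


lam_max = b / T = 2.898e-3 / 33310 = 8.700e-08 m = 87.0009 nm

87.0009 nm


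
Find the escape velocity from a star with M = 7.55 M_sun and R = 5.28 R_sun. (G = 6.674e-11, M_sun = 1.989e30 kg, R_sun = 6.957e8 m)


M = 7.55 * 1.989e30 kg = 1.501695e+31 kg; R = 5.28 * 6.957e8 m = 3.673296e+09 m. v_esc = sqrt(2GM/R) = sqrt(2 * 6.674e-11 * 1.501695e+31 / 3.673296e+09) = 738704.9402

738704.9402 m/s


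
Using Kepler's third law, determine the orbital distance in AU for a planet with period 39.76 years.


a = P^(2/3) = 39.76^(2/3) = 11.6492

11.6492 AU


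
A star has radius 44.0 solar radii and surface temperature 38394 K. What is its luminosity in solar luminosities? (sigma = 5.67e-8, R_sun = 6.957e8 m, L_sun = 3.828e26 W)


R = 44.0 * 6.957e8 m = 3.06108e+10 m. L = 4*pi*R^2*sigma*T^4 = 4*pi*(3.06108e+10)^2 * 5.67e-8 * 38394^4 = 1.450760508e+33 W. L/L_sun = 1.450760508e+33 / 3.828e26 = 3.790e+06

3.790e+06 L_sun
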